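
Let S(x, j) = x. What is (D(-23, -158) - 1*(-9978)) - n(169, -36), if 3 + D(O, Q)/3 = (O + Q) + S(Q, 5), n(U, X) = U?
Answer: 8783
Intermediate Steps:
D(O, Q) = -9 + 3*O + 6*Q (D(O, Q) = -9 + 3*((O + Q) + Q) = -9 + 3*(O + 2*Q) = -9 + (3*O + 6*Q) = -9 + 3*O + 6*Q)
(D(-23, -158) - 1*(-9978)) - n(169, -36) = ((-9 + 3*(-23) + 6*(-158)) - 1*(-9978)) - 1*169 = ((-9 - 69 - 948) + 9978) - 169 = (-1026 + 9978) - 169 = 8952 - 169 = 8783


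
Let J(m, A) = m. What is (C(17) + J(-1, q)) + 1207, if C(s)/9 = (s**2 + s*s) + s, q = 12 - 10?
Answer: 6561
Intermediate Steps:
q = 2
C(s) = 9*s + 18*s**2 (C(s) = 9*((s**2 + s*s) + s) = 9*((s**2 + s**2) + s) = 9*(2*s**2 + s) = 9*(s + 2*s**2) = 9*s + 18*s**2)
(C(17) + J(-1, q)) + 1207 = (9*17*(1 + 2*17) - 1) + 1207 = (9*17*(1 + 34) - 1) + 1207 = (9*17*35 - 1) + 1207 = (5355 - 1) + 1207 = 5354 + 1207 = 6561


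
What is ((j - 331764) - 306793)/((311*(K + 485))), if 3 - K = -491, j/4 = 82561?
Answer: -308313/304469 ≈ -1.0126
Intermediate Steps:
j = 330244 (j = 4*82561 = 330244)
K = 494 (K = 3 - 1*(-491) = 3 + 491 = 494)
((j - 331764) - 306793)/((311*(K + 485))) = ((330244 - 331764) - 306793)/((311*(494 + 485))) = (-1520 - 306793)/((311*979)) = -308313/304469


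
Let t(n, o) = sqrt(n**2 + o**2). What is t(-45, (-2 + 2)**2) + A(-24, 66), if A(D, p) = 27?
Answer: 72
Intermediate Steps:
t(-45, (-2 + 2)**2) + A(-24, 66) = sqrt((-45)**2 + ((-2 + 2)**2)**2) + 27 = sqrt(2025 + (0**2)**2) + 27 = sqrt(2025 + 0**2) + 27 = sqrt(2025 + 0) + 27 = sqrt(2025) + 27 = 45 + 27 = 72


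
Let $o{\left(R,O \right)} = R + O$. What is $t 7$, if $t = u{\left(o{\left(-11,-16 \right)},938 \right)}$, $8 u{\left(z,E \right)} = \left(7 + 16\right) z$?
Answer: $- \frac{4347}{8} \approx -543.38$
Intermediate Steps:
$o{\left(R,O \right)} = O + R$
$u{\left(z,E \right)} = \frac{23 z}{8}$ ($u{\left(z,E \right)} = \frac{\left(7 + 16\right) z}{8} = \frac{23 z}{8}$)
$t = - \frac{621}{8}$ ($t = \frac{23 \left(-16 - 11\right)}{8} = \frac{23}{8} \left(-27\right) = - \frac{621}{8} \approx -77.625$)
$t 7 = \left(- \frac{621}{8}\right) 7 = - \frac{4347}{8}$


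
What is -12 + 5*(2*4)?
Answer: 28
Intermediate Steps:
-12 + 5*(2*4) = -12 + 5*8 = -12 + 40 = 28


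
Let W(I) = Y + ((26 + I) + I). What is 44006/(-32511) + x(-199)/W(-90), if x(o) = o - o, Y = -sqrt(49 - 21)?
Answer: -44006/32511 ≈ -1.3536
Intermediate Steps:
Y = -2*sqrt(7) (Y = -sqrt(28) = -2*sqrt(7) ≈ -5.2915)
x(o) = 0
W(I) = 26 - 2*sqrt(7) + 2*I (W(I) = -2*sqrt(7) + ((26 + I) + I) = -2*sqrt(7) + (26 + 2*I) = 26 - 2*sqrt(7) + 2*I)
44006/(-32511) + x(-199)/W(-90) = 44006/(-32511) + 0/(26 - 2*sqrt(7) + 2*(-90)) = 44006*(-1/32511) + 0/(26 - 2*sqrt(7) - 180) = -44006/32511 + 0/(-154 - 2*sqrt(7)) = -44006/32511 + 0 = -44006/32511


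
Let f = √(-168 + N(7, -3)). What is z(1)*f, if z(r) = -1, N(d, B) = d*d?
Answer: -I*√119 ≈ -10.909*I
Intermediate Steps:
N(d, B) = d²
f = I*√119 (f = √(-168 + 7²) = √(-168 + 49) = √(-119) = I*√119 ≈ 10.909*I)
z(1)*f = -I*√119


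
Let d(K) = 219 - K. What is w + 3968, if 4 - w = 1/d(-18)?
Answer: 941363/237 ≈ 3972.0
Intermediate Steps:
w = 947/237 (w = 4 - 1/(219 - 1*(-18)) = 4 - 1/(219 + 18) = 4 - 1/237 = 947/237 ≈ 3.9958)
w + 3968 = 947/237 + 3968 = 941363/237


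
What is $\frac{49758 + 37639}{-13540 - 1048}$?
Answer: $- \frac{87397}{14588} \approx -5.991$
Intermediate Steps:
$\frac{49758 + 37639}{-13540 - 1048} = \frac{87397}{-14588} = 87397 \left(- \frac{1}{14588}\right) = - \frac{87397}{14588}$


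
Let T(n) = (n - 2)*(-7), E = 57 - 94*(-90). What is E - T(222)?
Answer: 10057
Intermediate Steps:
E = 8517 (E = 57 + 8460 = 8517)
T(n) = 14 - 7*n (T(n) = (-2 + n)*(-7) = 14 - 7*n)
E - T(222) = 8517 - (14 - 7*222) = 8517 - (14 - 1554) = 8517 - 1*(-1540) = 8517 + 1540 = 10057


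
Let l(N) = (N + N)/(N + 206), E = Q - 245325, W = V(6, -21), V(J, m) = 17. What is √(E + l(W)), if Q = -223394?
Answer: 13*I*√137922601/223 ≈ 684.63*I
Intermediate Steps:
W = 17
E = -468719 (E = -223394 - 245325 = -468719)
l(N) = 2*N/(206 + N) (l(N) = (2*N)/(206 + N) = 2*N/(206 + N))
√(E + l(W)) = √(-468719 + 2*17/(206 + 17)) = √(-468719 + 2*17/223) = √(-468719 + 2*17*(1/223)) = √(-468719 + 34/223) = √(-104524303/223) = 13*I*√137922601/223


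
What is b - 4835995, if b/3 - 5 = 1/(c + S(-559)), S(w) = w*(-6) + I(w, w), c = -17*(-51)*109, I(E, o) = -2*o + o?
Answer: -475937807677/98416 ≈ -4.8360e+6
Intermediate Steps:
I(E, o) = -o
c = 94503 (c = 867*109 = 94503)
S(w) = -7*w (S(w) = w*(-6) - w = -6*w - w = -7*w)
b = 1476243/98416 (b = 15 + 3/(94503 - 7*(-559)) = 15 + 3/(94503 + 3913) = 15 + 3/98416 = 1476243/98416 ≈ 15.000)
b - 4835995 = 1476243/98416 - 4835995 = -475937807677/98416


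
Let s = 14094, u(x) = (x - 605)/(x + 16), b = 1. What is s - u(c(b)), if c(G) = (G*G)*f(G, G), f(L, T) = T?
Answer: 240202/17 ≈ 14130.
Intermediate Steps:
c(G) = G³ (c(G) = (G*G)*G = G²*G = G³)
u(x) = (-605 + x)/(16 + x)
s - u(c(b)) = 14094 - (-605 + 1³)/(16 + 1³) = 14094 - (-605 + 1)/(16 + 1) = 14094 - (-604)/17 = 14094 - 1*(-604/17) = 14094 + 604/17 = 240202/17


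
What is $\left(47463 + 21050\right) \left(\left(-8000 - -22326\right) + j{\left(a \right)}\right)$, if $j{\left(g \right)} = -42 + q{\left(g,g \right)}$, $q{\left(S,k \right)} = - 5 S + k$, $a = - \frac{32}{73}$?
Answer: $\frac{71449467180}{73} \approx 9.7876 \cdot 10^{8}$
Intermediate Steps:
$a = - \frac{32}{73}$ ($a = \left(-32\right) \frac{1}{73} = - \frac{32}{73} \approx -0.43836$)
$q{\left(S,k \right)} = k - 5 S$
$j{\left(g \right)} = -42 - 4 g$ ($j{\left(g \right)} = -42 + \left(g - 5 g\right) = -42 - 4 g$)
$\left(47463 + 21050\right) \left(\left(-8000 - -22326\right) + j{\left(a \right)}\right) = \left(47463 + 21050\right) \left(\left(-8000 - -22326\right) - \frac{2938}{73}\right) = 68513 \left(\left(-8000 + 22326\right) + \left(-42 + \frac{128}{73}\right)\right) = 68513 \left(14326 - \frac{2938}{73}\right) = 68513 \cdot \frac{1042860}{73} = \frac{71449467180}{73}$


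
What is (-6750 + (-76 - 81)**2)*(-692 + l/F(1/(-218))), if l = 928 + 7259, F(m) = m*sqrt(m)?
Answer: -12386108 + 31945526634*I*sqrt(218) ≈ -1.2386e+7 + 4.7167e+11*I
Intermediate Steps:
F(m) = m**(3/2)
l = 8187
(-6750 + (-76 - 81)**2)*(-692 + l/F(1/(-218))) = (-6750 + (-76 - 81)**2)*(-692 + 8187/((1/(-218))**(3/2))) = (-6750 + (-157)**2)*(-692 + 8187/((-1/218)**(3/2))) = (-6750 + 24649)*(-692 + 8187/((-I*sqrt(218)/47524))) = 17899*(-692 + 8187*(218*I*sqrt(218))) = 17899*(-692 + 1784766*I*sqrt(218)) = -12386108 + 31945526634*I*sqrt(218)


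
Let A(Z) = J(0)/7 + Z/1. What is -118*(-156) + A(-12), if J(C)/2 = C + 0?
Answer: 18396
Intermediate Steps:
J(C) = 2*C (J(C) = 2*(C + 0) = 2*C)
A(Z) = Z (A(Z) = (2*0)/7 + Z/1 = 0*(⅐) + Z*1 = 0 + Z = Z)
-118*(-156) + A(-12) = -118*(-156) - 12 = 18408 - 12 = 18396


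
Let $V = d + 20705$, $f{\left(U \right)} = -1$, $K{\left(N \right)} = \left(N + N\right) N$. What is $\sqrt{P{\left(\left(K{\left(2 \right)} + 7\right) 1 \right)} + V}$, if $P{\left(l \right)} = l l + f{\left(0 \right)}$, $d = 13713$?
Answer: $\sqrt{34642} \approx 186.12$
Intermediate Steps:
$K{\left(N \right)} = 2 N^{2}$ ($K{\left(N \right)} = 2 N N = 2 N^{2}$)
$P{\left(l \right)} = -1 + l^{2}$ ($P{\left(l \right)} = l l - 1 = l^{2} - 1 = -1 + l^{2}$)
$V = 34418$ ($V = 13713 + 20705 = 34418$)
$\sqrt{P{\left(\left(K{\left(2 \right)} + 7\right) 1 \right)} + V} = \sqrt{\left(-1 + \left(\left(2 \cdot 2^{2} + 7\right) 1\right)^{2}\right) + 34418} = \sqrt{\left(-1 + \left(\left(2 \cdot 4 + 7\right) 1\right)^{2}\right) + 34418} = \sqrt{\left(-1 + \left(\left(8 + 7\right) 1\right)^{2}\right) + 34418} = \sqrt{\left(-1 + \left(15 \cdot 1\right)^{2}\right) + 34418} = \sqrt{\left(-1 + 15^{2}\right) + 34418} = \sqrt{\left(-1 + 225\right) + 34418} = \sqrt{224 + 34418} = \sqrt{34642}$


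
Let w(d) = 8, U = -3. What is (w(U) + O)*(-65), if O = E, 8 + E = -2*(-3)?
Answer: -390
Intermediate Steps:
E = -2 (E = -8 - 2*(-3) = -8 + 6 = -2)
O = -2
(w(U) + O)*(-65) = (8 - 2)*(-65) = 6*(-65) = -390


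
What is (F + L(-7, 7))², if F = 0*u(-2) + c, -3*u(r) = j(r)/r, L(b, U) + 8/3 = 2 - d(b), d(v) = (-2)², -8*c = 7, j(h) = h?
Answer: 17689/576 ≈ 30.710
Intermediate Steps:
c = -7/8 (c = -⅛*7 = -7/8 ≈ -0.87500)
d(v) = 4
L(b, U) = -14/3 (L(b, U) = -8/3 + (2 - 1*4) = -8/3 + (2 - 4) = -8/3 - 2 = -14/3)
u(r) = -⅓ (u(r) = -r/(3*r) = -⅓*1 = -⅓)
F = -7/8 (F = 0*(-⅓) - 7/8 = 0 - 7/8 = -7/8 ≈ -0.87500)
(F + L(-7, 7))² = (-7/8 - 14/3)² = (-133/24)² = 17689/576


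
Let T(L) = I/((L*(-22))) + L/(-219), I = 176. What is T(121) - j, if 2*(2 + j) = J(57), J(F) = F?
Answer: -1437233/52998 ≈ -27.119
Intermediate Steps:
j = 53/2 (j = -2 + (½)*57 = -2 + 57/2 = 53/2 ≈ 26.500)
T(L) = -8/L - L/219 (T(L) = 176/((L*(-22))) + L/(-219) = 176/((-22*L)) + L*(-1/219) = 176*(-1/(22*L)) - L/219 = -8/L - L/219)
T(121) - j = (-8/121 - 1/219*121) - 1*53/2 = (-8*1/121 - 121/219) - 53/2 = (-8/121 - 121/219) - 53/2 = -16393/26499 - 53/2 = -1437233/52998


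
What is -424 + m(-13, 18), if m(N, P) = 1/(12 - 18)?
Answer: -2545/6 ≈ -424.17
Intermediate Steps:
m(N, P) = -⅙ (m(N, P) = 1/(-6) = -⅙)
-424 + m(-13, 18) = -424 - ⅙ = -2545/6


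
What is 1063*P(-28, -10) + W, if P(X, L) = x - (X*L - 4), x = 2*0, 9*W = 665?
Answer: -2639827/9 ≈ -2.9331e+5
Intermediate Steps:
W = 665/9 (W = (1/9)*665 = 665/9 ≈ 73.889)
x = 0
P(X, L) = 4 - L*X (P(X, L) = 0 - (X*L - 4) = 0 - (L*X - 4) = 0 - (-4 + L*X) = 0 + (4 - L*X) = 4 - L*X)
1063*P(-28, -10) + W = 1063*(4 - 1*(-10)*(-28)) + 665/9 = 1063*(4 - 280) + 665/9 = 1063*(-276) + 665/9 = -293388 + 665/9 = -2639827/9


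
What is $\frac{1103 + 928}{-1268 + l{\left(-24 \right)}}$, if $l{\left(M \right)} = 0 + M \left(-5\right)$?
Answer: $- \frac{2031}{1148} \approx -1.7692$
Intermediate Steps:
$l{\left(M \right)} = - 5 M$ ($l{\left(M \right)} = 0 - 5 M = - 5 M$)
$\frac{1103 + 928}{-1268 + l{\left(-24 \right)}} = \frac{1103 + 928}{-1268 - -120} = \frac{1}{-1268 + 120} \cdot 2031 = \frac{1}{-1148} \cdot 2031 = \left(- \frac{1}{1148}\right) 2031 = - \frac{2031}{1148}$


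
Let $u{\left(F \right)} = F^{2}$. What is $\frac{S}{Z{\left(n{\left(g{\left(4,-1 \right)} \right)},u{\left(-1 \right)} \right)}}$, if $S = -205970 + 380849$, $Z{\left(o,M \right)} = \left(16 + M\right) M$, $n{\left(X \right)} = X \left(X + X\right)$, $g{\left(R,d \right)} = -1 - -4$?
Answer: $10287$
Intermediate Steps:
$g{\left(R,d \right)} = 3$ ($g{\left(R,d \right)} = -1 + 4 = 3$)
$n{\left(X \right)} = 2 X^{2}$ ($n{\left(X \right)} = X 2 X = 2 X^{2}$)
$Z{\left(o,M \right)} = M \left(16 + M\right)$
$S = 174879$
$\frac{S}{Z{\left(n{\left(g{\left(4,-1 \right)} \right)},u{\left(-1 \right)} \right)}} = \frac{174879}{\left(-1\right)^{2} \left(16 + \left(-1\right)^{2}\right)} = \frac{174879}{1 \left(16 + 1\right)} = \frac{174879}{1 \cdot 17} = \frac{174879}{17} = 174879 \cdot \frac{1}{17} = 10287$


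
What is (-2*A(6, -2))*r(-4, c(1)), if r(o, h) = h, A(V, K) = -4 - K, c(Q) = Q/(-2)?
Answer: -2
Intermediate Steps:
c(Q) = -Q/2 (c(Q) = Q*(-½) = -Q/2)
(-2*A(6, -2))*r(-4, c(1)) = (-2*(-4 - 1*(-2)))*(-½*1) = -2*(-4 + 2)*(-½) = -2*(-2)*(-½) = 4*(-½) = -2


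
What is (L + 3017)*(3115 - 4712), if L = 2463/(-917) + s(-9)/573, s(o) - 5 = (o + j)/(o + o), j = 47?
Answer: -22764630733528/4728969 ≈ -4.8139e+6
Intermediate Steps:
s(o) = 5 + (47 + o)/(2*o) (s(o) = 5 + (o + 47)/(o + o) = 5 + (47 + o)/((2*o)) = 5 + (47 + o)*(1/(2*o)) = 5 + (47 + o)/(2*o))
L = -12677849/4728969 (L = 2463/(-917) + ((½)*(47 + 11*(-9))/(-9))/573 = 2463*(-1/917) + ((½)*(-⅑)*(47 - 99))*(1/573) = -2463/917 + ((½)*(-⅑)*(-52))*(1/573) = -2463/917 + (26/9)*(1/573) = -2463/917 + 26/5157 = -12677849/4728969 ≈ -2.6809)
(L + 3017)*(3115 - 4712) = (-12677849/4728969 + 3017)*(3115 - 4712) = (14254621624/4728969)*(-1597) = -22764630733528/4728969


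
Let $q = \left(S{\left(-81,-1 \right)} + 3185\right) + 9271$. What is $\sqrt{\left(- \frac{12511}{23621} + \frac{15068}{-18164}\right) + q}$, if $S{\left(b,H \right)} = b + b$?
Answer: $\frac{4 \sqrt{8839440390679134171}}{107262961} \approx 110.87$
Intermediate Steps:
$S{\left(b,H \right)} = 2 b$
$q = 12294$ ($q = \left(2 \left(-81\right) + 3185\right) + 9271 = \left(-162 + 3185\right) + 9271 = 3023 + 9271 = 12294$)
$\sqrt{\left(- \frac{12511}{23621} + \frac{15068}{-18164}\right) + q} = \sqrt{\left(- \frac{12511}{23621} + \frac{15068}{-18164}\right) + 12294} = \sqrt{\left(\left(-12511\right) \frac{1}{23621} + 15068 \left(- \frac{1}{18164}\right)\right) + 12294} = \sqrt{\left(- \frac{12511}{23621} - \frac{3767}{4541}\right) + 12294} = \sqrt{- \frac{145792758}{107262961} + 12294} = \sqrt{\frac{1318545049776}{107262961}} = \frac{4 \sqrt{8839440390679134171}}{107262961}$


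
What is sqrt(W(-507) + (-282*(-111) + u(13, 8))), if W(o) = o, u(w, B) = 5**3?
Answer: 2*sqrt(7730) ≈ 175.84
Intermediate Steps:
u(w, B) = 125
sqrt(W(-507) + (-282*(-111) + u(13, 8))) = sqrt(-507 + (-282*(-111) + 125)) = sqrt(-507 + (31302 + 125)) = sqrt(-507 + 31427) = sqrt(30920) = 2*sqrt(7730)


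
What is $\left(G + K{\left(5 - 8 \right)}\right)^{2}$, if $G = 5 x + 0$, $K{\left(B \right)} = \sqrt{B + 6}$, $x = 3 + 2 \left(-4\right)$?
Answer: $\left(25 - \sqrt{3}\right)^{2} \approx 541.4$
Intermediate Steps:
$x = -5$ ($x = 3 - 8 = -5$)
$K{\left(B \right)} = \sqrt{6 + B}$
$G = -25$ ($G = 5 \left(-5\right) + 0 = -25 + 0 = -25$)
$\left(G + K{\left(5 - 8 \right)}\right)^{2} = \left(-25 + \sqrt{6 + \left(5 - 8\right)}\right)^{2} = \left(-25 + \sqrt{6 - 3}\right)^{2} = \left(-25 + \sqrt{3}\right)^{2}$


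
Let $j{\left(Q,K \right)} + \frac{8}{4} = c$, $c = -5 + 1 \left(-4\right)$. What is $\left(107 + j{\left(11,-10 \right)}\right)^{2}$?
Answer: $9216$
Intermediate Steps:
$c = -9$ ($c = -5 - 4 = -9$)
$j{\left(Q,K \right)} = -11$ ($j{\left(Q,K \right)} = -2 - 9 = -11$)
$\left(107 + j{\left(11,-10 \right)}\right)^{2} = \left(107 - 11\right)^{2} = 96^{2} = 9216$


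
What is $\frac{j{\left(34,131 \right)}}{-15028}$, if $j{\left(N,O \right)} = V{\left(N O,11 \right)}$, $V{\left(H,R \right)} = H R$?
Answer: $- \frac{1441}{442} \approx -3.2602$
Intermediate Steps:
$j{\left(N,O \right)} = 11 N O$ ($j{\left(N,O \right)} = N O 11 = 11 N O$)
$\frac{j{\left(34,131 \right)}}{-15028} = \frac{11 \cdot 34 \cdot 131}{-15028} = 48994 \left(- \frac{1}{15028}\right) = - \frac{1441}{442}$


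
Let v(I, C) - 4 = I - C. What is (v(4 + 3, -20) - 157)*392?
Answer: -49392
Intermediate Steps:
v(I, C) = 4 + I - C (v(I, C) = 4 + (I - C) = 4 + I - C)
(v(4 + 3, -20) - 157)*392 = ((4 + (4 + 3) - 1*(-20)) - 157)*392 = ((4 + 7 + 20) - 157)*392 = (31 - 157)*392 = -126*392 = -49392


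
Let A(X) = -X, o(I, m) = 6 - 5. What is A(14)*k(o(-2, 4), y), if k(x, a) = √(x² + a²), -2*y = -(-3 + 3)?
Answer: -14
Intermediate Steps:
y = 0 (y = -(-1)*(-3 + 3)/2 = -(-1)*0/2 = -½*0 = 0)
o(I, m) = 1
k(x, a) = √(a² + x²)
A(14)*k(o(-2, 4), y) = (-1*14)*√(0² + 1²) = -14*√(0 + 1) = -14*√1 = -14*1 = -14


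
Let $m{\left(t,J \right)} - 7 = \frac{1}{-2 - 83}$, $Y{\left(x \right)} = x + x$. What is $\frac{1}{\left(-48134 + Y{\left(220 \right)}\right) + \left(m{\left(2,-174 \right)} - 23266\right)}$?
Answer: $- \frac{85}{6031006} \approx -1.4094 \cdot 10^{-5}$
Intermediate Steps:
$Y{\left(x \right)} = 2 x$
$m{\left(t,J \right)} = \frac{594}{85}$ ($m{\left(t,J \right)} = 7 + \frac{1}{-2 - 83} = 7 + \frac{1}{-85} = 7 - \frac{1}{85} = \frac{594}{85}$)
$\frac{1}{\left(-48134 + Y{\left(220 \right)}\right) + \left(m{\left(2,-174 \right)} - 23266\right)} = \frac{1}{\left(-48134 + 2 \cdot 220\right) + \left(\frac{594}{85} - 23266\right)} = \frac{1}{\left(-48134 + 440\right) - \frac{1977016}{85}} = \frac{1}{-47694 - \frac{1977016}{85}} = \frac{1}{- \frac{6031006}{85}} = - \frac{85}{6031006}$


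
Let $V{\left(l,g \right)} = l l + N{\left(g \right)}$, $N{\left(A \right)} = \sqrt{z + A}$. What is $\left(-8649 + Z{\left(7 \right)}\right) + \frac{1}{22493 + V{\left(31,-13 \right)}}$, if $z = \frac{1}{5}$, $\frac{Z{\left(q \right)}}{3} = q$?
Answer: $\frac{- 69024 \sqrt{5} + 1011805555 i}{2 \left(- 58635 i + 4 \sqrt{5}\right)} \approx -8628.0 - 6.5193 \cdot 10^{-9} i$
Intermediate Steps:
$Z{\left(q \right)} = 3 q$
$z = \frac{1}{5} \approx 0.2$
$N{\left(A \right)} = \sqrt{\frac{1}{5} + A}$
$V{\left(l,g \right)} = l^{2} + \frac{\sqrt{5 + 25 g}}{5}$ ($V{\left(l,g \right)} = l l + \frac{\sqrt{5 + 25 g}}{5} = l^{2} + \frac{\sqrt{5 + 25 g}}{5}$)
$\left(-8649 + Z{\left(7 \right)}\right) + \frac{1}{22493 + V{\left(31,-13 \right)}} = \left(-8649 + 3 \cdot 7\right) + \frac{1}{22493 + \left(31^{2} + \frac{\sqrt{5 + 25 \left(-13\right)}}{5}\right)} = \left(-8649 + 21\right) + \frac{1}{22493 + \left(961 + \frac{\sqrt{5 - 325}}{5}\right)} = -8628 + \frac{1}{22493 + \left(961 + \frac{\sqrt{-320}}{5}\right)} = -8628 + \frac{1}{22493 + \left(961 + \frac{8 i \sqrt{5}}{5}\right)} = -8628 + \frac{1}{23454 + \frac{8 i \sqrt{5}}{5}}$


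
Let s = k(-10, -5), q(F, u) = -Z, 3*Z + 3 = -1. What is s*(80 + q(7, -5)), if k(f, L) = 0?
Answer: 0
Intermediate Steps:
Z = -4/3 (Z = -1 + (⅓)*(-1) = -1 - ⅓ = -4/3 ≈ -1.3333)
q(F, u) = 4/3 (q(F, u) = -1*(-4/3) = 4/3)
s = 0
s*(80 + q(7, -5)) = 0*(80 + 4/3) = 0*(244/3) = 0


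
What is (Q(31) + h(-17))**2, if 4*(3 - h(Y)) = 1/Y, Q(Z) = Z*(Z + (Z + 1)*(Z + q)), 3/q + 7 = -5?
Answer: 4578851030625/4624 ≈ 9.9024e+8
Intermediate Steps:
q = -1/4 (q = 3/(-7 - 5) = 3/(-12) = 3*(-1/12) = -1/4 ≈ -0.25000)
Q(Z) = Z*(Z + (1 + Z)*(-1/4 + Z)) (Q(Z) = Z*(Z + (Z + 1)*(Z - 1/4)) = Z*(Z + (1 + Z)*(-1/4 + Z)))
h(Y) = 3 - 1/(4*Y)
(Q(31) + h(-17))**2 = ((1/4)*31*(-1 + 4*31**2 + 7*31) + (3 - 1/4/(-17)))**2 = ((1/4)*31*(-1 + 4*961 + 217) + (3 - 1/4*(-1/17)))**2 = ((1/4)*31*(-1 + 3844 + 217) + (3 + 1/68))**2 = ((1/4)*31*4060 + 205/68)**2 = (31465 + 205/68)**2 = (2139825/68)**2 = 4578851030625/4624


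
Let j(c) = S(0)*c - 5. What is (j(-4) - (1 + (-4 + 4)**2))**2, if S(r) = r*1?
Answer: 36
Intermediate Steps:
S(r) = r
j(c) = -5 (j(c) = 0*c - 5 = 0 - 5 = -5)
(j(-4) - (1 + (-4 + 4)**2))**2 = (-5 - (1 + (-4 + 4)**2))**2 = (-5 - (1 + 0**2))**2 = (-5 - (1 + 0))**2 = (-5 - 1*1)**2 = (-5 - 1)**2 = (-6)**2 = 36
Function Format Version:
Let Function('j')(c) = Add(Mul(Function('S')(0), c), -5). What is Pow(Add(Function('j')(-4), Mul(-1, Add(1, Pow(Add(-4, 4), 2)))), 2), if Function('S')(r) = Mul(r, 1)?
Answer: 36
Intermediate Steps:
Function('S')(r) = r
Function('j')(c) = -5 (Function('j')(c) = Add(Mul(0, c), -5) = Add(0, -5) = -5)
Pow(Add(Function('j')(-4), Mul(-1, Add(1, Pow(Add(-4, 4), 2)))), 2) = Pow(Add(-5, Mul(-1, Add(1, Pow(Add(-4, 4), 2)))), 2) = Pow(Add(-5, Mul(-1, Add(1, Pow(0, 2)))), 2) = Pow(Add(-5, Mul(-1, Add(1, 0))), 2) = Pow(Add(-5, Mul(-1, 1)), 2) = Pow(Add(-5, -1), 2) = Pow(-6, 2) = 36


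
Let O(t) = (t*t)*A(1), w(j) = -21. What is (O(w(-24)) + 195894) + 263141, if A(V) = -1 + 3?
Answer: 459917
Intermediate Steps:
A(V) = 2
O(t) = 2*t**2 (O(t) = (t*t)*2 = t**2*2 = 2*t**2)
(O(w(-24)) + 195894) + 263141 = (2*(-21)**2 + 195894) + 263141 = (2*441 + 195894) + 263141 = (882 + 195894) + 263141 = 196776 + 263141 = 459917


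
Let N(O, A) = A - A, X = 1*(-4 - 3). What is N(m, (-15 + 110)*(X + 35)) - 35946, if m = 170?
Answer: -35946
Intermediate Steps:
X = -7 (X = 1*(-7) = -7)
N(O, A) = 0
N(m, (-15 + 110)*(X + 35)) - 35946 = 0 - 35946 = -35946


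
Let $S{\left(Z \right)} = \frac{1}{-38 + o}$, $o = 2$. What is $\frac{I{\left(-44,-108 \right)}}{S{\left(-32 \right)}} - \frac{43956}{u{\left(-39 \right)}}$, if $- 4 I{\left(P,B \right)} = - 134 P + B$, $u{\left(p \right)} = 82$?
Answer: $\frac{2113794}{41} \approx 51556.0$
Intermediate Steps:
$I{\left(P,B \right)} = - \frac{B}{4} + \frac{67 P}{2}$ ($I{\left(P,B \right)} = - \frac{- 134 P + B}{4} = - \frac{B - 134 P}{4} = - \frac{B}{4} + \frac{67 P}{2}$)
$S{\left(Z \right)} = - \frac{1}{36}$ ($S{\left(Z \right)} = \frac{1}{-38 + 2} = \frac{1}{-36} = - \frac{1}{36}$)
$\frac{I{\left(-44,-108 \right)}}{S{\left(-32 \right)}} - \frac{43956}{u{\left(-39 \right)}} = \frac{\left(- \frac{1}{4}\right) \left(-108\right) + \frac{67}{2} \left(-44\right)}{- \frac{1}{36}} - \frac{43956}{82} = \left(27 - 1474\right) \left(-36\right) - \frac{21978}{41} = \left(-1447\right) \left(-36\right) - \frac{21978}{41} = 52092 - \frac{21978}{41} = \frac{2113794}{41}$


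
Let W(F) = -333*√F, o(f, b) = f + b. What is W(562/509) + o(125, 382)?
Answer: 507 - 333*√286058/509 ≈ 157.09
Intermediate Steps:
o(f, b) = b + f
W(562/509) + o(125, 382) = -333*√286058/509 + (382 + 125) = -333*√286058/509 + 507 = 507 - 333*√286058/509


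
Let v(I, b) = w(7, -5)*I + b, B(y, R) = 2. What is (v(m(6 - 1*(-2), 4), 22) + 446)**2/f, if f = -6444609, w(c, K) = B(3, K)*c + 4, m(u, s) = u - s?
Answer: -97200/2148203 ≈ -0.045247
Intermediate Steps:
w(c, K) = 4 + 2*c (w(c, K) = 2*c + 4 = 4 + 2*c)
v(I, b) = b + 18*I (v(I, b) = (4 + 2*7)*I + b = (4 + 14)*I + b = 18*I + b = b + 18*I)
(v(m(6 - 1*(-2), 4), 22) + 446)**2/f = ((22 + 18*((6 - 1*(-2)) - 1*4)) + 446)**2/(-6444609) = ((22 + 18*((6 + 2) - 4)) + 446)**2*(-1/6444609) = ((22 + 18*(8 - 4)) + 446)**2*(-1/6444609) = ((22 + 18*4) + 446)**2*(-1/6444609) = ((22 + 72) + 446)**2*(-1/6444609) = (94 + 446)**2*(-1/6444609) = 540**2*(-1/6444609) = 291600*(-1/6444609) = -97200/2148203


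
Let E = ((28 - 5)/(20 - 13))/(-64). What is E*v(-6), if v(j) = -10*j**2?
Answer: 1035/56 ≈ 18.482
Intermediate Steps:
E = -23/448 (E = (23/7)*(-1/64) = -23/448 ≈ -0.051339)
E*v(-6) = -(-115)*(-6)**2/224 = -(-115)*36/224 = -23/448*(-360) = 1035/56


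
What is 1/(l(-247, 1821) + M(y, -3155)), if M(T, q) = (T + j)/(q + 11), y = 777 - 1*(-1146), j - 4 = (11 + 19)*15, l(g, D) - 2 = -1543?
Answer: -3144/4847281 ≈ -0.00064861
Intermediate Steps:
l(g, D) = -1541 (l(g, D) = 2 - 1543 = -1541)
j = 454 (j = 4 + (11 + 19)*15 = 4 + 30*15 = 4 + 450 = 454)
y = 1923 (y = 777 + 1146 = 1923)
M(T, q) = (454 + T)/(11 + q) (M(T, q) = (T + 454)/(q + 11) = (454 + T)/(11 + q))
1/(l(-247, 1821) + M(y, -3155)) = 1/(-1541 + (454 + 1923)/(11 - 3155)) = 1/(-1541 + 2377/(-3144)) = 1/(-1541 - 1/3144*2377) = 1/(-1541 - 2377/3144) = 1/(-4847281/3144) = -3144/4847281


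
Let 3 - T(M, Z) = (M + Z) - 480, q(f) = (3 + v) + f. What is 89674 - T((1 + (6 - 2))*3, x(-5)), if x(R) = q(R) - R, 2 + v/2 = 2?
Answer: 89209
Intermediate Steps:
v = 0 (v = -4 + 2*2 = -4 + 4 = 0)
q(f) = 3 + f (q(f) = (3 + 0) + f = 3 + f)
x(R) = 3 (x(R) = (3 + R) - R = 3)
T(M, Z) = 483 - M - Z (T(M, Z) = 3 - ((M + Z) - 480) = 3 - (-480 + M + Z) = 3 + (480 - M - Z) = 483 - M - Z)
89674 - T((1 + (6 - 2))*3, x(-5)) = 89674 - (483 - (1 + (6 - 2))*3 - 1*3) = 89674 - (483 - (1 + 4)*3 - 3) = 89674 - (483 - 5*3 - 3) = 89674 - (483 - 1*15 - 3) = 89674 - (483 - 15 - 3) = 89674 - 1*465 = 89674 - 465 = 89209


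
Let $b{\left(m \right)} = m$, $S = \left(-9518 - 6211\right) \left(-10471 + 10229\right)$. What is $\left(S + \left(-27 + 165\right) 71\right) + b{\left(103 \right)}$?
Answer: $3816319$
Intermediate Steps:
$S = 3806418$ ($S = \left(-15729\right) \left(-242\right) = 3806418$)
$\left(S + \left(-27 + 165\right) 71\right) + b{\left(103 \right)} = \left(3806418 + \left(-27 + 165\right) 71\right) + 103 = \left(3806418 + 138 \cdot 71\right) + 103 = \left(3806418 + 9798\right) + 103 = 3816216 + 103 = 3816319$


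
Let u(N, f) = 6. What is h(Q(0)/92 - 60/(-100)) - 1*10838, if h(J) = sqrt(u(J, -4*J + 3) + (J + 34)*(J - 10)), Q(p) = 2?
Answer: -10838 + 3*I*sqrt(1873199)/230 ≈ -10838.0 + 17.852*I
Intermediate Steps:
h(J) = sqrt(6 + (-10 + J)*(34 + J)) (h(J) = sqrt(6 + (J + 34)*(J - 10)) = sqrt(6 + (34 + J)*(-10 + J)) = sqrt(6 + (-10 + J)*(34 + J)))
h(Q(0)/92 - 60/(-100)) - 1*10838 = sqrt(-334 + (2/92 - 60/(-100))**2 + 24*(2/92 - 60/(-100))) - 1*10838 = sqrt(-334 + (2*(1/92) - 60*(-1/100))**2 + 24*(2*(1/92) - 60*(-1/100))) - 10838 = sqrt(-334 + (1/46 + 3/5)**2 + 24*(1/46 + 3/5)) - 10838 = sqrt(-334 + (143/230)**2 + 24*(143/230)) - 10838 = sqrt(-334 + 20449/52900 + 1716/115) - 10838 = sqrt(-16858791/52900) - 10838 = 3*I*sqrt(1873199)/230 - 10838 = -10838 + 3*I*sqrt(1873199)/230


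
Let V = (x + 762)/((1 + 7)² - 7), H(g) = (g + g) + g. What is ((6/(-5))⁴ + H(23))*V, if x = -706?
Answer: 829192/11875 ≈ 69.827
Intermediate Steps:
H(g) = 3*g (H(g) = 2*g + g = 3*g)
V = 56/57 (V = (-706 + 762)/((1 + 7)² - 7) = 56/(8² - 7) = 56/(64 - 7) = 56/57 ≈ 0.98246)
((6/(-5))⁴ + H(23))*V = ((6/(-5))⁴ + 3*23)*(56/57) = ((6*(-⅕))⁴ + 69)*(56/57) = ((-6/5)⁴ + 69)*(56/57) = (1296/625 + 69)*(56/57) = (44421/625)*(56/57) = 829192/11875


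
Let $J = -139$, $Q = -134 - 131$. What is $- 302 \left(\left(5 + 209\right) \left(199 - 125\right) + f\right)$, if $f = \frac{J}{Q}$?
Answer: $- \frac{1267397058}{265} \approx -4.7826 \cdot 10^{6}$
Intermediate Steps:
$Q = -265$
$f = \frac{139}{265}$ ($f = - \frac{139}{-265} = \left(-139\right) \left(- \frac{1}{265}\right) = \frac{139}{265} \approx 0.52453$)
$- 302 \left(\left(5 + 209\right) \left(199 - 125\right) + f\right) = - 302 \left(\left(5 + 209\right) \left(199 - 125\right) + \frac{139}{265}\right) = - 302 \left(214 \cdot 74 + \frac{139}{265}\right) = - 302 \left(15836 + \frac{139}{265}\right) = \left(-302\right) \frac{4196679}{265} = - \frac{1267397058}{265}$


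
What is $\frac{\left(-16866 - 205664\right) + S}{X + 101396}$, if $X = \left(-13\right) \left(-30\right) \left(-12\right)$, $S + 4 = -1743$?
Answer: $- \frac{224277}{96716} \approx -2.3189$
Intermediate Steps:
$S = -1747$ ($S = -4 - 1743 = -1747$)
$X = -4680$ ($X = 390 \left(-12\right) = -4680$)
$\frac{\left(-16866 - 205664\right) + S}{X + 101396} = \frac{\left(-16866 - 205664\right) - 1747}{-4680 + 101396} = \frac{\left(-16866 - 205664\right) - 1747}{96716} = \left(-222530 - 1747\right) \frac{1}{96716} = \left(-224277\right) \frac{1}{96716} = - \frac{224277}{96716}$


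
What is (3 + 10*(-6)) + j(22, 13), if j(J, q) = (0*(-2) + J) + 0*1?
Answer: -35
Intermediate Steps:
j(J, q) = J (j(J, q) = (0 + J) + 0 = J + 0 = J)
(3 + 10*(-6)) + j(22, 13) = (3 + 10*(-6)) + 22 = (3 - 60) + 22 = -57 + 22 = -35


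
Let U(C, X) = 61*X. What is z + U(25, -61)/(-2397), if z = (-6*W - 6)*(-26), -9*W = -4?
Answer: 543845/2397 ≈ 226.89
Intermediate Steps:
W = 4/9 (W = -⅑*(-4) = 4/9 ≈ 0.44444)
z = 676/3 (z = (-6*4/9 - 6)*(-26) = (-8/3 - 6)*(-26) = -26/3*(-26) = 676/3 ≈ 225.33)
z + U(25, -61)/(-2397) = 676/3 + (61*(-61))/(-2397) = 676/3 - 3721*(-1/2397) = 676/3 + 3721/2397 = 543845/2397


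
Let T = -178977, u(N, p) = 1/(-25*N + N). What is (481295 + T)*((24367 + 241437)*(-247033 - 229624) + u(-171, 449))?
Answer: -78597521243185771049/2052 ≈ -3.8303e+16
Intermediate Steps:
u(N, p) = -1/(24*N) (u(N, p) = 1/(-24*N) = -1/(24*N))
(481295 + T)*((24367 + 241437)*(-247033 - 229624) + u(-171, 449)) = (481295 - 178977)*((24367 + 241437)*(-247033 - 229624) - 1/24/(-171)) = 302318*(265804*(-476657) - 1/24*(-1/171)) = 302318*(-126697337228 + 1/4104) = 302318*(-519965871983711/4104) = -78597521243185771049/2052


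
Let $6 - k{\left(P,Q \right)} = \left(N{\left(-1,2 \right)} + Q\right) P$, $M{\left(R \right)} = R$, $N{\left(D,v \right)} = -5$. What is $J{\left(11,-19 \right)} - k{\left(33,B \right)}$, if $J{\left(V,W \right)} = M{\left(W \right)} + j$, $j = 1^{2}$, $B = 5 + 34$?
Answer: $1098$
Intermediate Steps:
$B = 39$
$j = 1$
$J{\left(V,W \right)} = 1 + W$ ($J{\left(V,W \right)} = W + 1 = 1 + W$)
$k{\left(P,Q \right)} = 6 - P \left(-5 + Q\right)$ ($k{\left(P,Q \right)} = 6 - \left(-5 + Q\right) P = 6 - P \left(-5 + Q\right)$)
$J{\left(11,-19 \right)} - k{\left(33,B \right)} = \left(1 - 19\right) - \left(6 + 5 \cdot 33 - 33 \cdot 39\right) = -18 - \left(6 + 165 - 1287\right) = -18 - -1116 = -18 + 1116 = 1098$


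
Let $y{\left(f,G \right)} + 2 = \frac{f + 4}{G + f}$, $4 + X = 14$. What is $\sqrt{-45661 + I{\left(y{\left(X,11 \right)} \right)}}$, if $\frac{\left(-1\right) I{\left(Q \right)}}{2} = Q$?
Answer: $\frac{5 i \sqrt{16437}}{3} \approx 213.68 i$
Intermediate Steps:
$X = 10$ ($X = -4 + 14 = 10$)
$y{\left(f,G \right)} = -2 + \frac{4 + f}{G + f}$ ($y{\left(f,G \right)} = -2 + \frac{f + 4}{G + f} = -2 + \frac{4 + f}{G + f}$)
$I{\left(Q \right)} = - 2 Q$
$\sqrt{-45661 + I{\left(y{\left(X,11 \right)} \right)}} = \sqrt{-45661 - 2 \frac{4 - 10 - 22}{11 + 10}} = \sqrt{-45661 - 2 \frac{4 - 10 - 22}{21}} = \sqrt{-45661 - 2 \cdot \frac{1}{21} \left(-28\right)} = \sqrt{-45661 - - \frac{8}{3}} = \sqrt{-45661 + \frac{8}{3}} = \sqrt{- \frac{136975}{3}} = \frac{5 i \sqrt{16437}}{3}$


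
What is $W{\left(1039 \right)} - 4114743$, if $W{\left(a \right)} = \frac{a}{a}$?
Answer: $-4114742$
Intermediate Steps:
$W{\left(a \right)} = 1$
$W{\left(1039 \right)} - 4114743 = 1 - 4114743 = -4114742$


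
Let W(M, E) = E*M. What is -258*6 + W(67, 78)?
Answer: 3678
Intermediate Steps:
-258*6 + W(67, 78) = -258*6 + 78*67 = -1548 + 5226 = 3678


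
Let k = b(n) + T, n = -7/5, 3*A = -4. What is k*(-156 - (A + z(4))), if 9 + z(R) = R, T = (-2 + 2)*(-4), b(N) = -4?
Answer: 1796/3 ≈ 598.67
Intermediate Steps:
A = -4/3 (A = (⅓)*(-4) = -4/3 ≈ -1.3333)
n = -7/5 (n = -7*⅕ = -7/5 ≈ -1.4000)
T = 0 (T = 0*(-4) = 0)
z(R) = -9 + R
k = -4 (k = -4 + 0 = -4)
k*(-156 - (A + z(4))) = -4*(-156 - (-4/3 + (-9 + 4))) = -4*(-156 - (-4/3 - 5)) = -4*(-156 - 1*(-19/3)) = -4*(-156 + 19/3) = -4*(-449/3) = 1796/3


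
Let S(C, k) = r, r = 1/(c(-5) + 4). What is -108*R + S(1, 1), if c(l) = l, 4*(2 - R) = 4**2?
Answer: 215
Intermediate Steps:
R = -2 (R = 2 - 1/4*4**2 = 2 - 1/4*16 = 2 - 4 = -2)
r = -1 (r = 1/(-5 + 4) = 1/(-1) = -1)
S(C, k) = -1
-108*R + S(1, 1) = -108*(-2) - 1 = 216 - 1 = 215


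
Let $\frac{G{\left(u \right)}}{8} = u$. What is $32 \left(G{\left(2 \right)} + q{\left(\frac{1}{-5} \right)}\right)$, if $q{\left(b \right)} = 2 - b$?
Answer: $\frac{2912}{5} \approx 582.4$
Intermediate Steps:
$G{\left(u \right)} = 8 u$
$32 \left(G{\left(2 \right)} + q{\left(\frac{1}{-5} \right)}\right) = 32 \left(8 \cdot 2 + \left(2 - \frac{1}{-5}\right)\right) = 32 \left(16 + \left(2 - - \frac{1}{5}\right)\right) = 32 \left(16 + \left(2 + \frac{1}{5}\right)\right) = 32 \left(16 + \frac{11}{5}\right) = 32 \cdot \frac{91}{5} = \frac{2912}{5}$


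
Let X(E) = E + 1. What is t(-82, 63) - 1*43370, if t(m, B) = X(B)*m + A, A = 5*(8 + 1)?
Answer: -48573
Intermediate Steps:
X(E) = 1 + E
A = 45 (A = 5*9 = 45)
t(m, B) = 45 + m*(1 + B) (t(m, B) = (1 + B)*m + 45 = m*(1 + B) + 45 = 45 + m*(1 + B))
t(-82, 63) - 1*43370 = (45 - 82*(1 + 63)) - 1*43370 = (45 - 82*64) - 43370 = (45 - 5248) - 43370 = -5203 - 43370 = -48573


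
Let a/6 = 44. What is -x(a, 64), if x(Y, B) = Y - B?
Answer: -200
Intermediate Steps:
a = 264 (a = 6*44 = 264)
-x(a, 64) = -(264 - 1*64) = -(264 - 64) = -1*200 = -200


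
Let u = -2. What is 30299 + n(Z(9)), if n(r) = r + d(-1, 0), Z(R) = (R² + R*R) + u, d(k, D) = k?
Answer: 30458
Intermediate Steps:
Z(R) = -2 + 2*R² (Z(R) = (R² + R*R) - 2 = (R² + R²) - 2 = 2*R² - 2 = -2 + 2*R²)
n(r) = -1 + r (n(r) = r - 1 = -1 + r)
30299 + n(Z(9)) = 30299 + (-1 + (-2 + 2*9²)) = 30299 + (-1 + (-2 + 2*81)) = 30299 + (-1 + (-2 + 162)) = 30299 + (-1 + 160) = 30299 + 159 = 30458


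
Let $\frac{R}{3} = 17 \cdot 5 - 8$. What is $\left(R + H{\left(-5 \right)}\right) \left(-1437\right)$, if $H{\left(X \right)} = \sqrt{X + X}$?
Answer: $-331947 - 1437 i \sqrt{10} \approx -3.3195 \cdot 10^{5} - 4544.2 i$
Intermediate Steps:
$R = 231$ ($R = 3 \left(17 \cdot 5 - 8\right) = 3 \left(85 - 8\right) = 3 \cdot 77 = 231$)
$H{\left(X \right)} = \sqrt{2} \sqrt{X}$ ($H{\left(X \right)} = \sqrt{2 X} = \sqrt{2} \sqrt{X}$)
$\left(R + H{\left(-5 \right)}\right) \left(-1437\right) = \left(231 + \sqrt{2} \sqrt{-5}\right) \left(-1437\right) = \left(231 + \sqrt{2} i \sqrt{5}\right) \left(-1437\right) = \left(231 + i \sqrt{10}\right) \left(-1437\right) = -331947 - 1437 i \sqrt{10}$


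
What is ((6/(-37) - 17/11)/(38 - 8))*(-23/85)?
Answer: 3197/207570 ≈ 0.015402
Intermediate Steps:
((6/(-37) - 17/11)/(38 - 8))*(-23/85) = ((6*(-1/37) - 17*1/11)/30)*(-23*1/85) = ((-6/37 - 17/11)/30)*(-23/85) = ((1/30)*(-695/407))*(-23/85) = -139/2442*(-23/85) = 3197/207570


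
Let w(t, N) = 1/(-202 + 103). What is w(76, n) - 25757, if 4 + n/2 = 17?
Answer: -2549944/99 ≈ -25757.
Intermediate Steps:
n = 26 (n = -8 + 2*17 = -8 + 34 = 26)
w(t, N) = -1/99 (w(t, N) = 1/(-99) = -1/99)
w(76, n) - 25757 = -1/99 - 25757 = -2549944/99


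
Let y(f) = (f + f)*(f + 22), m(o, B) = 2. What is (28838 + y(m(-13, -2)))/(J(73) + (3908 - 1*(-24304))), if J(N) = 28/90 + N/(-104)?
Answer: 135411120/132030331 ≈ 1.0256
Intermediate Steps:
J(N) = 14/45 - N/104 (J(N) = 28*(1/90) + N*(-1/104) = 14/45 - N/104)
y(f) = 2*f*(22 + f) (y(f) = (2*f)*(22 + f) = 2*f*(22 + f))
(28838 + y(m(-13, -2)))/(J(73) + (3908 - 1*(-24304))) = (28838 + 2*2*(22 + 2))/((14/45 - 1/104*73) + (3908 - 1*(-24304))) = (28838 + 2*2*24)/((14/45 - 73/104) + (3908 + 24304)) = (28838 + 96)/(-1829/4680 + 28212) = 28934/(132030331/4680) = 28934*(4680/132030331) = 135411120/132030331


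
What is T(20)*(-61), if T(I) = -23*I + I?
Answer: 26840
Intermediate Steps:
T(I) = -22*I
T(20)*(-61) = -22*20*(-61) = -440*(-61) = 26840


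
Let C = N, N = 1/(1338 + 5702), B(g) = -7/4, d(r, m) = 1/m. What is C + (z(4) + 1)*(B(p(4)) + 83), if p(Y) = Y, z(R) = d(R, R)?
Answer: 715001/7040 ≈ 101.56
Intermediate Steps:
z(R) = 1/R
B(g) = -7/4 (B(g) = -7*¼ = -7/4)
N = 1/7040 ≈ 0.00014205
C = 1/7040 ≈ 0.00014205
C + (z(4) + 1)*(B(p(4)) + 83) = 1/7040 + (1/4 + 1)*(-7/4 + 83) = 1/7040 + (¼ + 1)*(325/4) = 1/7040 + (5/4)*(325/4) = 1/7040 + 1625/16 = 715001/7040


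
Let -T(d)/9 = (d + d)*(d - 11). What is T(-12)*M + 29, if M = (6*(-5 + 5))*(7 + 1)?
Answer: 29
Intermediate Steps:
M = 0 (M = (6*0)*8 = 0*8 = 0)
T(d) = -18*d*(-11 + d) (T(d) = -9*(d + d)*(d - 11) = -9*2*d*(-11 + d) = -18*d*(-11 + d))
T(-12)*M + 29 = (18*(-12)*(11 - 1*(-12)))*0 + 29 = (18*(-12)*(11 + 12))*0 + 29 = (18*(-12)*23)*0 + 29 = -4968*0 + 29 = 0 + 29 = 29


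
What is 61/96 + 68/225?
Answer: 6751/7200 ≈ 0.93764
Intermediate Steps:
61/96 + 68/225 = 6751/7200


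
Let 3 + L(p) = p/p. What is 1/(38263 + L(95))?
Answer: 1/38261 ≈ 2.6136e-5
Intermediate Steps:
L(p) = -2 (L(p) = -3 + p/p = -3 + 1 = -2)
1/(38263 + L(95)) = 1/(38263 - 2) = 1/38261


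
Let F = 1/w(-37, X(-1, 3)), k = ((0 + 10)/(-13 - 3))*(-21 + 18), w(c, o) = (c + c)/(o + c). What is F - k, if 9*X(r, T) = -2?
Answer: -3655/2664 ≈ -1.3720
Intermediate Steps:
X(r, T) = -2/9 (X(r, T) = (1/9)*(-2) = -2/9)
w(c, o) = 2*c/(c + o) (w(c, o) = (2*c)/(c + o) = 2*c/(c + o))
k = 15/8 (k = (10/(-16))*(-3) = (10*(-1/16))*(-3) = -5/8*(-3) = 15/8 ≈ 1.8750)
F = 335/666 (F = 1/(2*(-37)/(-37 - 2/9)) = 1/(2*(-37)/(-335/9)) = 1/(2*(-37)*(-9/335)) = 1/(666/335) = 335/666 ≈ 0.50300)
F - k = 335/666 - 1*15/8 = 335/666 - 15/8 = -3655/2664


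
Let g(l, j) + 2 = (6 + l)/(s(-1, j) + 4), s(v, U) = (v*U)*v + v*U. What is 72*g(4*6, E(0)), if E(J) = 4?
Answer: 396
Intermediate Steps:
s(v, U) = U*v + U*v² (s(v, U) = (U*v)*v + U*v = U*v² + U*v = U*v + U*v²)
g(l, j) = -½ + l/4 (g(l, j) = -2 + (6 + l)/(j*(-1)*(1 - 1) + 4) = -2 + (6 + l)/(j*(-1)*0 + 4) = -2 + (6 + l)/(0 + 4) = -2 + (6 + l)/4 = -2 + (6 + l)*(¼) = -2 + (3/2 + l/4) = -½ + l/4)
72*g(4*6, E(0)) = 72*(-½ + (4*6)/4) = 72*(-½ + (¼)*24) = 72*(-½ + 6) = 72*(11/2) = 396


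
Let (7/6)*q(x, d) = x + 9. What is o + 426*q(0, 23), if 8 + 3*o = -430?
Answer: 21982/7 ≈ 3140.3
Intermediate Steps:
o = -146 (o = -8/3 + (1/3)*(-430) = -8/3 - 430/3 = -146)
q(x, d) = 54/7 + 6*x/7 (q(x, d) = 6*(x + 9)/7 = 6*(9 + x)/7 = 54/7 + 6*x/7)
o + 426*q(0, 23) = -146 + 426*(54/7 + (6/7)*0) = -146 + 426*(54/7 + 0) = -146 + 426*(54/7) = -146 + 23004/7 = 21982/7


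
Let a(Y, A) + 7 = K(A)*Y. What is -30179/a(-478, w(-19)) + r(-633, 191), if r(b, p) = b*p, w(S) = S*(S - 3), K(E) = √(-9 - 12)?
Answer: 2*(-28895817*√21 + 408071*I)/(-7*I + 478*√21) ≈ -1.209e+5 - 13.777*I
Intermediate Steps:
K(E) = I*√21 (K(E) = √(-21) = I*√21)
w(S) = S*(-3 + S)
a(Y, A) = -7 + I*Y*√21 (a(Y, A) = -7 + (I*√21)*Y = -7 + I*Y*√21)
-30179/a(-478, w(-19)) + r(-633, 191) = -30179/(-7 + I*(-478)*√21) - 633*191 = -30179/(-7 - 478*I*√21) - 120903 = -120903 - 30179/(-7 - 478*I*√21)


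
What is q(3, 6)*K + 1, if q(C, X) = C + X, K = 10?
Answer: 91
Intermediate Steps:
q(3, 6)*K + 1 = (3 + 6)*10 + 1 = 9*10 + 1 = 90 + 1 = 91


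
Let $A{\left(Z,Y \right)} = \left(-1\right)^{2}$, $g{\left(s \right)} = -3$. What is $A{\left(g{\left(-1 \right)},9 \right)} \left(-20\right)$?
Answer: $-20$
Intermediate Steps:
$A{\left(Z,Y \right)} = 1$
$A{\left(g{\left(-1 \right)},9 \right)} \left(-20\right) = 1 \left(-20\right) = -20$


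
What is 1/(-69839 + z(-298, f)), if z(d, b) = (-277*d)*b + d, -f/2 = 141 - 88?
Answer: -1/8820013 ≈ -1.1338e-7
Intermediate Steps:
f = -106 (f = -2*(141 - 88) = -2*53 = -106)
z(d, b) = d - 277*b*d (z(d, b) = -277*b*d + d = d - 277*b*d)
1/(-69839 + z(-298, f)) = 1/(-69839 - 298*(1 - 277*(-106))) = 1/(-69839 - 298*(1 + 29362)) = 1/(-69839 - 298*29363) = 1/(-69839 - 8750174) = 1/(-8820013) = -1/8820013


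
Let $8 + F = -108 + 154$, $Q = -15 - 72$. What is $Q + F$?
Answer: $-49$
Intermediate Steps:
$Q = -87$ ($Q = -15 - 72 = -87$)
$F = 38$ ($F = -8 + \left(-108 + 154\right) = -8 + 46 = 38$)
$Q + F = -87 + 38 = -49$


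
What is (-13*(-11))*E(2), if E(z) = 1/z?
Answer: 143/2 ≈ 71.500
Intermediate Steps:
(-13*(-11))*E(2) = -13*(-11)/2 = 143*(½) = 143/2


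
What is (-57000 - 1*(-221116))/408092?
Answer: 41029/102023 ≈ 0.40215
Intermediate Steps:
(-57000 - 1*(-221116))/408092 = (-57000 + 221116)*(1/408092) = 164116*(1/408092) = 41029/102023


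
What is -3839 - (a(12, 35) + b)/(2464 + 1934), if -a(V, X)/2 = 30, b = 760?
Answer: -8442311/2199 ≈ -3839.2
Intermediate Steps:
a(V, X) = -60 (a(V, X) = -2*30 = -60)
-3839 - (a(12, 35) + b)/(2464 + 1934) = -3839 - (-60 + 760)/(2464 + 1934) = -3839 - 700/4398 = -3839 - 1*350/2199 = -3839 - 350/2199 = -8442311/2199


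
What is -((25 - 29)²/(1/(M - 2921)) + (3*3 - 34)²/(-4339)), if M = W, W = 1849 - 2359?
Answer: 238194369/4339 ≈ 54896.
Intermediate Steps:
W = -510
M = -510
-((25 - 29)²/(1/(M - 2921)) + (3*3 - 34)²/(-4339)) = -((25 - 29)²/(1/(-510 - 2921)) + (3*3 - 34)²/(-4339)) = -((-4)²/(1/(-3431)) + (9 - 34)²*(-1/4339)) = -(16/(-1/3431) + (-25)²*(-1/4339)) = -(16*(-3431) + 625*(-1/4339)) = -(-54896 - 625/4339) = -1*(-238194369/4339) = 238194369/4339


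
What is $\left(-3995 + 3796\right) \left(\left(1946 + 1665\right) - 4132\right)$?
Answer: $103679$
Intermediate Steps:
$\left(-3995 + 3796\right) \left(\left(1946 + 1665\right) - 4132\right) = - 199 \left(3611 - 4132\right) = \left(-199\right) \left(-521\right) = 103679$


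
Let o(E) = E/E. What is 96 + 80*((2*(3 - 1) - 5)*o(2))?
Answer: 16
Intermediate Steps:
o(E) = 1
96 + 80*((2*(3 - 1) - 5)*o(2)) = 96 + 80*((2*(3 - 1) - 5)*1) = 96 + 80*((2*2 - 5)*1) = 96 + 80*((4 - 5)*1) = 96 + 80*(-1*1) = 96 + 80*(-1) = 96 - 80 = 16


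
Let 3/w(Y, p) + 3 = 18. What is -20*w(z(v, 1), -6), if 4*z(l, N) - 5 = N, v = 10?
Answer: -4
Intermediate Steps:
z(l, N) = 5/4 + N/4
w(Y, p) = ⅕ (w(Y, p) = 3/(-3 + 18) = 3/15 = 3*(1/15) = ⅕)
-20*w(z(v, 1), -6) = -20*⅕ = -4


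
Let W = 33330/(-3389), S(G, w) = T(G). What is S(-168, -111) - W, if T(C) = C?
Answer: -536022/3389 ≈ -158.17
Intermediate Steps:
S(G, w) = G
W = -33330/3389 (W = 33330*(-1/3389) = -33330/3389 ≈ -9.8348)
S(-168, -111) - W = -168 - 1*(-33330/3389) = -168 + 33330/3389 = -536022/3389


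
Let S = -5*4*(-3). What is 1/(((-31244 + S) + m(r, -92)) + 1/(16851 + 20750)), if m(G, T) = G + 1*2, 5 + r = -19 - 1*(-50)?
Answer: -37601/1171496755 ≈ -3.2097e-5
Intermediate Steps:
S = 60 (S = -20*(-3) = 60)
r = 26 (r = -5 + (-19 - 1*(-50)) = -5 + (-19 + 50) = -5 + 31 = 26)
m(G, T) = 2 + G (m(G, T) = G + 2 = 2 + G)
1/(((-31244 + S) + m(r, -92)) + 1/(16851 + 20750)) = 1/(((-31244 + 60) + (2 + 26)) + 1/(16851 + 20750)) = 1/((-31184 + 28) + 1/37601) = 1/(-31156 + 1/37601) = 1/(-1171496755/37601) = -37601/1171496755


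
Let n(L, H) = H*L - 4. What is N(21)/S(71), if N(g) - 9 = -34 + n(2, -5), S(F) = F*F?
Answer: -39/5041 ≈ -0.0077366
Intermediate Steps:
S(F) = F**2
n(L, H) = -4 + H*L
N(g) = -39 (N(g) = 9 + (-34 + (-4 - 5*2)) = 9 + (-34 + (-4 - 10)) = 9 + (-34 - 14) = 9 - 48 = -39)
N(21)/S(71) = -39/(71**2) = -39/5041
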